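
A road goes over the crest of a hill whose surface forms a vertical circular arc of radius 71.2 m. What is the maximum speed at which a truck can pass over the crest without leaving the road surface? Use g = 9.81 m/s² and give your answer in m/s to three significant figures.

At the crest the centre of the circle is below the truck, so the net downward (centripetal) force is mg − N = mv²/r.
The truck leaves the road when N → 0, giving v_max = √(g r) = √(9.81 × 71.2) = 26.43 m/s.

26.4 m/s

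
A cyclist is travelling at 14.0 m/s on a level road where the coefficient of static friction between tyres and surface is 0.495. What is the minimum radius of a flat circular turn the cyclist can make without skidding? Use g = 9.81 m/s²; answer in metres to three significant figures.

At the limit, μ_s m g = m v²/r, so r_min = v²/(μ_s g) = (14.0)²/(0.495 × 9.81) = 196.0/4.856 = 40.36 m.

40.4 m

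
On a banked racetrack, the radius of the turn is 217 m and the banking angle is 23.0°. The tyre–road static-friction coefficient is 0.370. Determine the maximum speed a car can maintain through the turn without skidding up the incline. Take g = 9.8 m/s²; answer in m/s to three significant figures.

44.8 m/s

At the maximum speed, friction acts down the slope at its limiting value f = μN. Radially (horizontal, toward centre): N sinθ + μN cosθ = mv²/r. Vertically: N cosθ − μN sinθ = mg.
Dividing: v² = r g (sinθ + μcosθ)/(cosθ − μsinθ).
sinθ + μcosθ = 0.3907 + 0.370×0.9205 = 0.7313; cosθ − μsinθ = 0.9205 − 0.370×0.3907 = 0.7759.
v² = 217 × 9.8 × 0.7313/0.7759 = 2004 m²/s², so v = 44.77 m/s.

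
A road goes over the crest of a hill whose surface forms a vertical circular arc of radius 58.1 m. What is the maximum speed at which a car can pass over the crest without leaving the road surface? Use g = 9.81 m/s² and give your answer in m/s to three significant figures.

23.9 m/s

At the crest the centre of the circle is below the car, so the net downward (centripetal) force is mg − N = mv²/r.
The car leaves the road when N → 0, giving v_max = √(g r) = √(9.81 × 58.1) = 23.87 m/s.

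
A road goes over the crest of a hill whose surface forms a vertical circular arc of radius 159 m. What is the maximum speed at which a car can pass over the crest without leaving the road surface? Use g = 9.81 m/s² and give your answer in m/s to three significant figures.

39.5 m/s

At the crest the centre of the circle is below the car, so the net downward (centripetal) force is mg − N = mv²/r.
The car leaves the road when N → 0, giving v_max = √(g r) = √(9.81 × 159) = 39.49 m/s.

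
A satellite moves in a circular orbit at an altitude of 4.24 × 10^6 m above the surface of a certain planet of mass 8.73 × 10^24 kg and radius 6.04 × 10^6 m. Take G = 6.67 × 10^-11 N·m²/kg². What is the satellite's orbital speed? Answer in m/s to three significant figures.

Orbital radius r = R + h = 6.04 × 10^6 + 4.24 × 10^6 = 1.028 × 10^7 m.
Gravity supplies the centripetal force: G M m / r² = m v² / r, so v = √(GM/r).
v = √(6.67 × 10^-11 × 8.73 × 10^24 / 1.028 × 10^7) = √(5.664 × 10^7) = 7526 m/s.

7530 m/s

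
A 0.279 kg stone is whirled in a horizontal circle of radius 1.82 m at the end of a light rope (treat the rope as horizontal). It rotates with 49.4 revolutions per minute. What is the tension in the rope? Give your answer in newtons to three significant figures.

ω = 49.4 rev/min × 2π/60 = 5.173 rad/s, so v = ωr = 5.173 × 1.82 = 9.415 m/s.
The tension is the only horizontal force, so it supplies the full centripetal force: T = m v²/r = 0.279 × (9.415)²/1.82 = 0.279 × 88.64/1.82 = 13.59 N.

13.6 N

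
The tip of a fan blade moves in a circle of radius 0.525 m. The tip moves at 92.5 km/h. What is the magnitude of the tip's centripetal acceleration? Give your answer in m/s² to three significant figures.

1260 m/s²

v = 92.5 km/h = 92.5/3.6 = 25.69 m/s.
a_c = v²/r = (25.69)²/0.525 = 660.2/0.525 = 1258 m/s².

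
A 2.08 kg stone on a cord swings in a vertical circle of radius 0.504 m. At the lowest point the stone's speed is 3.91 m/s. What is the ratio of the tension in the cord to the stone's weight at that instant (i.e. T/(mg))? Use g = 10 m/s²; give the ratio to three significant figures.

At the bottom, T − mg = mv²/r, so T = m(v²/r + g) and T/(mg) = v²/(rg) + 1 = (3.91)²/(0.504 × 10.0) + 1 = 3.033 + 1 = 4.033.

4.03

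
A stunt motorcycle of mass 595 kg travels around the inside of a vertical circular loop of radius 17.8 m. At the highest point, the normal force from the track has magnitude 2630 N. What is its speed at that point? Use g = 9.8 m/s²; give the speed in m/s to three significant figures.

At the top, N + mg = mv²/r, so v = √(r(N/m + g)) = √(17.8 × (2630/595 + 9.8)) = √(17.8 × 14.22) = √253.1 = 15.91 m/s.

15.9 m/s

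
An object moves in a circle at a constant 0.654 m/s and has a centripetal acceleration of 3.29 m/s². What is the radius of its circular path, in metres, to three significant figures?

0.130 m

a_c = v²/r ⇒ r = v²/a_c = (0.654)²/3.29 = 0.4277/3.29 = 0.1300 m.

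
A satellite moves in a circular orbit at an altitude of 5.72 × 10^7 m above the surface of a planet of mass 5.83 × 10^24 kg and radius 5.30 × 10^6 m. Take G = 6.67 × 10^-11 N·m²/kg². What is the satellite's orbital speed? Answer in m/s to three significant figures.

Orbital radius r = R + h = 5.30 × 10^6 + 5.72 × 10^7 = 6.250 × 10^7 m.
Gravity supplies the centripetal force: G M m / r² = m v² / r, so v = √(GM/r).
v = √(6.67 × 10^-11 × 5.83 × 10^24 / 6.250 × 10^7) = √(6.222 × 10^6) = 2494 m/s.

2490 m/s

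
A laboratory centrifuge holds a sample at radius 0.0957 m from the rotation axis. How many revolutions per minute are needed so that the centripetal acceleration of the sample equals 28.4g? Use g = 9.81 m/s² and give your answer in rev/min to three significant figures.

515 rev/min

Require ω²r = 28.4g, so ω = √(28.4 × 9.81/0.0957) = 53.96 rad/s.
In rev/min: ω × 60/(2π) = 53.96 × 60/(2π) = 515.2 rev/min.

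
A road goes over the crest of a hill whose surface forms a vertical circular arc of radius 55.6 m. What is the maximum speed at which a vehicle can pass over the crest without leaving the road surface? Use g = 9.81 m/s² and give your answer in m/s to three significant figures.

At the crest the centre of the circle is below the vehicle, so the net downward (centripetal) force is mg − N = mv²/r.
The vehicle leaves the road when N → 0, giving v_max = √(g r) = √(9.81 × 55.6) = 23.35 m/s.

23.4 m/s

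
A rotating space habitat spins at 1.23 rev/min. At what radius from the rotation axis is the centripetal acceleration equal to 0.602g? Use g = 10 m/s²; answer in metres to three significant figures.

ω = 1.23 rev/min × 2π/60 = 0.1288 rad/s.
a_c = ω²r = 0.602g ⇒ r = 0.602 × 10.0 / (0.1288)² = 6.020/0.01659 = 362.9 m.

363 m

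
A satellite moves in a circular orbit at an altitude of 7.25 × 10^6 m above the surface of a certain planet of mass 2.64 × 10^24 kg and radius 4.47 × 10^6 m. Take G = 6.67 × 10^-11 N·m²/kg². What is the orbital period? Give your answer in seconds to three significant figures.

r = R + h = 4.47 × 10^6 + 7.25 × 10^6 = 1.172 × 10^7 m. Gravity provides the centripetal force: G M m / r² = m v² / r ⇒ v = √(GM/r) = 3876 m/s.
T = 2πr/v = 2π × 1.172 × 10^7 / 3876 = 19000 s.

19000 s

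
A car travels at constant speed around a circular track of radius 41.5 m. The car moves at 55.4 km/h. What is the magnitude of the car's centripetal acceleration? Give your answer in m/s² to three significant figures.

5.71 m/s²

v = 55.4 km/h = 55.4/3.6 = 15.39 m/s.
a_c = v²/r = (15.39)²/41.5 = 236.8/41.5 = 5.706 m/s².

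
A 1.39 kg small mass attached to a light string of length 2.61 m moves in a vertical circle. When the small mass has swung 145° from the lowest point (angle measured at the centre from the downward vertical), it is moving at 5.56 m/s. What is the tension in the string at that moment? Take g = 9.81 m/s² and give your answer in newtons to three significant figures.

Take the radial direction toward the centre of the circle as positive. The component of the weight along the string toward the centre is −mg cos φ (φ measured from the bottom), so Newton's second law along the string gives T − mg cos φ = m v²/r.
cos 145° = -0.8192, so T = m(v²/r + g cos φ) = 1.39 × ((5.56)²/2.61 + 9.81 × -0.8192) = 1.39 × (11.84 + (-8.036)) = 1.39 × 3.808 = 5.294 N.

5.29 N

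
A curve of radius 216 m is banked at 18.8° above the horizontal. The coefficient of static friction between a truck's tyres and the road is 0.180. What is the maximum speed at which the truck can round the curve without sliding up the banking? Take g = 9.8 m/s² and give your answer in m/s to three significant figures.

At the maximum speed, friction acts down the slope at its limiting value f = μN. Radially (horizontal, toward centre): N sinθ + μN cosθ = mv²/r. Vertically: N cosθ − μN sinθ = mg.
Dividing: v² = r g (sinθ + μcosθ)/(cosθ − μsinθ).
sinθ + μcosθ = 0.3223 + 0.180×0.9466 = 0.4927; cosθ − μsinθ = 0.9466 − 0.180×0.3223 = 0.8886.
v² = 216 × 9.8 × 0.4927/0.8886 = 1174 m²/s², so v = 34.26 m/s.

34.3 m/s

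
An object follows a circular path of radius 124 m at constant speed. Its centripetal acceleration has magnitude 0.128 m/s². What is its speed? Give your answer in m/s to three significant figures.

a_c = v²/r ⇒ v = √(a_c · r) = √(0.128 × 124) = √15.87 = 3.984 m/s.

3.98 m/s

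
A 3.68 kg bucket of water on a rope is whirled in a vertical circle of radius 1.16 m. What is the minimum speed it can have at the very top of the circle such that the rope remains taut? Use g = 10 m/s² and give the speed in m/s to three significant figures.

At the top, both weight mg and T point toward the centre: T + mg = mv²/r.
At minimum speed T → 0, so mg = mv_min²/r ⇒ v_min = √(g r) = √(10.0 × 1.16) = 3.406 m/s.

3.41 m/s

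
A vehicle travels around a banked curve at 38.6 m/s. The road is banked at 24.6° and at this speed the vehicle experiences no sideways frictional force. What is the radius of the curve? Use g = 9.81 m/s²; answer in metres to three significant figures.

332 m

Frictionless banking: tanθ = v²/(rg), so r = v²/(g tanθ).
r = (38.6)²/(9.81 × tan 24.6°) = 1490/(9.81 × 0.4578) = 1490/4.491 = 331.7 m.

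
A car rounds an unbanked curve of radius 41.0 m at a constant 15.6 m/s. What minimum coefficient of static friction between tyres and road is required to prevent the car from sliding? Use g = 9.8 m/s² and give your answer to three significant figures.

0.606

Friction provides the centripetal force: μ_s m g = m v²/r, so μ_s = v²/(g r) = (15.60)²/(9.8 × 41.0) = 243.4/401.8 = 0.6057.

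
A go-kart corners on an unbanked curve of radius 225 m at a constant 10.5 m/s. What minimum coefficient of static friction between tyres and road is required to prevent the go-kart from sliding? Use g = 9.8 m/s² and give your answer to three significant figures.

0.0500

Friction provides the centripetal force: μ_s m g = m v²/r, so μ_s = v²/(g r) = (10.50)²/(9.8 × 225) = 110.2/2205 = 0.05000.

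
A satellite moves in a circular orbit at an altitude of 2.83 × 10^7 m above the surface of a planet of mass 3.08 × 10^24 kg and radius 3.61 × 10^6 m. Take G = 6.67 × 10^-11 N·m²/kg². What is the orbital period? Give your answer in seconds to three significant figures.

79000 s

r = R + h = 3.61 × 10^6 + 2.83 × 10^7 = 3.191 × 10^7 m. Gravity provides the centripetal force: G M m / r² = m v² / r ⇒ v = √(GM/r) = 2537 m/s.
T = 2πr/v = 2π × 3.191 × 10^7 / 2537 = 79020 s.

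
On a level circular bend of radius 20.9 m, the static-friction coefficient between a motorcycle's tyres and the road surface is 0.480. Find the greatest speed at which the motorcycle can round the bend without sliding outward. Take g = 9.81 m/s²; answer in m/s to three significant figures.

9.92 m/s

On a flat curve, static friction is the only horizontal force, so it must supply the full centripetal force: μ_s m g = m v²/r.
Mass cancels: v_max = √(μ_s g r) = √(0.480 × 9.81 × 20.9) = √98.41 = 9.920 m/s.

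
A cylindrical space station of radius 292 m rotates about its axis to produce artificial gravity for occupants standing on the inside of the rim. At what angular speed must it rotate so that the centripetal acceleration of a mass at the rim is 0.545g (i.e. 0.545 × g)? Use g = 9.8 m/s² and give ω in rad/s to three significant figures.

Centripetal acceleration a_c = ω²r. Setting ω²r = 0.545g:
ω = √(0.545g / r) = √(0.545 × 9.8 / 292) = √0.01829 = 0.1352 rad/s.

0.135 rad/s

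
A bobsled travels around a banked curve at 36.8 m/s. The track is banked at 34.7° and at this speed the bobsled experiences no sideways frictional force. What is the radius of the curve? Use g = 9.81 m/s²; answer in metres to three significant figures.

Frictionless banking: tanθ = v²/(rg), so r = v²/(g tanθ).
r = (36.8)²/(9.81 × tan 34.7°) = 1354/(9.81 × 0.6924) = 1354/6.793 = 199.4 m.

199 m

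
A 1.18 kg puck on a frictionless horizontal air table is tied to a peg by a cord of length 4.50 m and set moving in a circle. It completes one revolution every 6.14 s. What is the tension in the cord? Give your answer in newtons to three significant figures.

v = 2πr/T = 2π × 4.50/6.14 = 4.605 m/s.
The tension is the only horizontal force, so it supplies the full centripetal force: T = m v²/r = 1.18 × (4.605)²/4.50 = 1.18 × 21.21/4.50 = 5.561 N.

5.56 N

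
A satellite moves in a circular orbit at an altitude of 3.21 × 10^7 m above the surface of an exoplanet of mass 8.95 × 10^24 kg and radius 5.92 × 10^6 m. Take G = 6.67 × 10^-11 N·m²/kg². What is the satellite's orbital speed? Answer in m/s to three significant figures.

Orbital radius r = R + h = 5.92 × 10^6 + 3.21 × 10^7 = 3.802 × 10^7 m.
Gravity supplies the centripetal force: G M m / r² = m v² / r, so v = √(GM/r).
v = √(6.67 × 10^-11 × 8.95 × 10^24 / 3.802 × 10^7) = √(1.570 × 10^7) = 3962 m/s.

3960 m/s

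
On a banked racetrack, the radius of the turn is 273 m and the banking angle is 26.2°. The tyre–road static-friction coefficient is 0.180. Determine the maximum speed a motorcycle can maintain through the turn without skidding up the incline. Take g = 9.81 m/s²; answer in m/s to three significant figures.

44.4 m/s

At the maximum speed, friction acts down the slope at its limiting value f = μN. Radially (horizontal, toward centre): N sinθ + μN cosθ = mv²/r. Vertically: N cosθ − μN sinθ = mg.
Dividing: v² = r g (sinθ + μcosθ)/(cosθ − μsinθ).
sinθ + μcosθ = 0.4415 + 0.180×0.8973 = 0.6030; cosθ − μsinθ = 0.8973 − 0.180×0.4415 = 0.8178.
v² = 273 × 9.81 × 0.6030/0.8178 = 1975 m²/s², so v = 44.44 m/s.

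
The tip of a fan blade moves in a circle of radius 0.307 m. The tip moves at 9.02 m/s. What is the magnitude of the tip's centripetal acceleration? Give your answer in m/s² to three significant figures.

a_c = v²/r = (9.020)²/0.307 = 81.36/0.307 = 265.0 m/s².

265 m/s²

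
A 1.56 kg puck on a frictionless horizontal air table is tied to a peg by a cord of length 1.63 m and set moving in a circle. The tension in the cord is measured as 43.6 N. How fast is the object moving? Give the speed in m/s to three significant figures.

T = m v²/r ⇒ v = √(T r / m) = √(43.6 × 1.63 / 1.56) = √45.56 = 6.750 m/s.

6.75 m/s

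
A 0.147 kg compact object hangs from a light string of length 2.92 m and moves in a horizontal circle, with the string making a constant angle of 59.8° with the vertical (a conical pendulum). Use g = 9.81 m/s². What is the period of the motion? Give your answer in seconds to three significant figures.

r = L sinθ = 2.524 m. From T sinθ = mω²r and T cosθ = mg: tanθ = ω²r/g, so ω² = g tanθ / r = g/(L cosθ).
ω = √(g/(L cosθ)) = √(9.81/(2.92 × 0.5030)) = √6.679 = 2.584 rad/s.
Period = 2π/ω = 2.431 s.

2.43 s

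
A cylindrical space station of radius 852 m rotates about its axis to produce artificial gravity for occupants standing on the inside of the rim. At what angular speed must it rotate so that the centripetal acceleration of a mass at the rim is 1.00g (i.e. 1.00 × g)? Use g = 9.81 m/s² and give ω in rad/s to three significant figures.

0.107 rad/s

Centripetal acceleration a_c = ω²r. Setting ω²r = 1.00g:
ω = √(1.00g / r) = √(1.00 × 9.81 / 852) = √0.01151 = 0.1073 rad/s.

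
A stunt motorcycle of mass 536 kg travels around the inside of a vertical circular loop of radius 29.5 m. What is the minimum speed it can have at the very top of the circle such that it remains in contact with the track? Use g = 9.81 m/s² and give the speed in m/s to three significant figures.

17.0 m/s

At the top, both weight mg and N point toward the centre: N + mg = mv²/r.
At minimum speed N → 0, so mg = mv_min²/r ⇒ v_min = √(g r) = √(9.81 × 29.5) = 17.01 m/s.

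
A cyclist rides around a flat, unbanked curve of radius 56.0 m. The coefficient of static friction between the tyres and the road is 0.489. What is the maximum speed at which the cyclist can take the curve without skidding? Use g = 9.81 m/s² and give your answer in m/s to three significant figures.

16.4 m/s

The only inward force on a level bend is static friction, so at the limit f_s = μ_s N = μ_s m g = m v²/r.
Mass cancels: v_max = √(μ_s g r) = √(0.489 × 9.81 × 56.0) = √268.6 = 16.39 m/s.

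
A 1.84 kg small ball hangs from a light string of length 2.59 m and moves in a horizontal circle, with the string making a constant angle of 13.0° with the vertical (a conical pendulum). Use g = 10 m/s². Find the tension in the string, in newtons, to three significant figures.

Vertically the bob has no acceleration, so T cosθ = mg.
T = mg/cosθ = 1.84 × 10.0 / cos 13.0° = 18.40/0.9744 = 18.88 N.

18.9 N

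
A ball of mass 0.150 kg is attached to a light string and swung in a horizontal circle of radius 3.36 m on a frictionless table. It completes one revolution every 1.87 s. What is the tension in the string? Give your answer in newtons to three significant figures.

v = 2πr/T = 2π × 3.36/1.87 = 11.29 m/s.
The tension is the only horizontal force, so it supplies the full centripetal force: T = m v²/r = 0.150 × (11.29)²/3.36 = 0.150 × 127.5/3.36 = 5.690 N.

5.69 N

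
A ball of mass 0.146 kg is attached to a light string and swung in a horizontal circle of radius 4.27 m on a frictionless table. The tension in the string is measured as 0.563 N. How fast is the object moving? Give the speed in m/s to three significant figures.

4.06 m/s

T = m v²/r ⇒ v = √(T r / m) = √(0.563 × 4.27 / 0.146) = √16.47 = 4.058 m/s.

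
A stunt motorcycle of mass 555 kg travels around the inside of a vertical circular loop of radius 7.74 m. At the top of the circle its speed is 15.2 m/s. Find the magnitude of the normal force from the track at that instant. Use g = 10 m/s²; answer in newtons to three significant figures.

11000 N

At the top, both N and the weight mg point inward (toward the centre), so N + mg = mv²/r.
N = m(v²/r − g) = 555 × ((15.2)²/7.74 − 10.0) = 555 × (29.85 − 10.0) = 555 × 19.85 = 11020 N.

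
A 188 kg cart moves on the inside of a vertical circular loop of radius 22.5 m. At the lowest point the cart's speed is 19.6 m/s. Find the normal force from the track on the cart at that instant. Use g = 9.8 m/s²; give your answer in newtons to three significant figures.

At the lowest point, N points up (toward the centre) and the weight mg points down (away from the centre), so the net inward force is N − mg = mv²/r.
N = m(v²/r + g) = 188 × ((19.6)²/22.5 + 9.8) = 188 × (17.07 + 9.8) = 188 × 26.87 = 5052 N.

5050 N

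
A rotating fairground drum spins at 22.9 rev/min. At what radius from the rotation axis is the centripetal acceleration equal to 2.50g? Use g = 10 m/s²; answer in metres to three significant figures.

ω = 22.9 rev/min × 2π/60 = 2.398 rad/s.
a_c = ω²r = 2.50g ⇒ r = 2.50 × 10.0 / (2.398)² = 25.00/5.751 = 4.347 m.

4.35 m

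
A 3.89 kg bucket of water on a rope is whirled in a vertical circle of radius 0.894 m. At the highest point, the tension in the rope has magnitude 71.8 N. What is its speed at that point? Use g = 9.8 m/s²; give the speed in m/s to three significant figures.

5.03 m/s

At the top, T + mg = mv²/r, so v = √(r(T/m + g)) = √(0.894 × (71.8/3.89 + 9.8)) = √(0.894 × 28.26) = √25.26 = 5.026 m/s.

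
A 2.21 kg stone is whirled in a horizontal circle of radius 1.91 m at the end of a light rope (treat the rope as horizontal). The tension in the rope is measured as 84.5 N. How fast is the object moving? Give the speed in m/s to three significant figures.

8.55 m/s

T = m v²/r ⇒ v = √(T r / m) = √(84.5 × 1.91 / 2.21) = √73.03 = 8.546 m/s.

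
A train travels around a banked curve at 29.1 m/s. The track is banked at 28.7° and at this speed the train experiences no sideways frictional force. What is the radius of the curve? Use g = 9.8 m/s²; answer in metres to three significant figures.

Frictionless banking: tanθ = v²/(rg), so r = v²/(g tanθ).
r = (29.1)²/(9.8 × tan 28.7°) = 846.8/(9.8 × 0.5475) = 846.8/5.365 = 157.8 m.

158 m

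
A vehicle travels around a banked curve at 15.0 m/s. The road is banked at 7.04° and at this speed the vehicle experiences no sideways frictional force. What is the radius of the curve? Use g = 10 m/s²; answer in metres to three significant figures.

Frictionless banking: tanθ = v²/(rg), so r = v²/(g tanθ).
r = (15.0)²/(10.0 × tan 7.04°) = 225.0/(10.0 × 0.1235) = 225.0/1.235 = 182.2 m.

182 m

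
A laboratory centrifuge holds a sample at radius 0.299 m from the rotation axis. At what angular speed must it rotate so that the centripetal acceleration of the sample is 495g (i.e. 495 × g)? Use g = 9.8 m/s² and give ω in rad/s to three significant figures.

Centripetal acceleration a_c = ω²r. Setting ω²r = 495g:
ω = √(495g / r) = √(495 × 9.8 / 0.299) = √16220 = 127.4 rad/s.

127 rad/s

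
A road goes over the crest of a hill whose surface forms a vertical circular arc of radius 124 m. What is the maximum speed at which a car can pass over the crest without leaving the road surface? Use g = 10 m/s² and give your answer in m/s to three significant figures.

At the crest the centre of the circle is below the car, so the net downward (centripetal) force is mg − N = mv²/r.
The car leaves the road when N → 0, giving v_max = √(g r) = √(10.0 × 124) = 35.21 m/s.

35.2 m/s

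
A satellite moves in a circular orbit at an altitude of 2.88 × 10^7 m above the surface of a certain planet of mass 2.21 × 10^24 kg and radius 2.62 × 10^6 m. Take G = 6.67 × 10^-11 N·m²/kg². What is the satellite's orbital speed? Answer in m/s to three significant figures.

2170 m/s

Orbital radius r = R + h = 2.62 × 10^6 + 2.88 × 10^7 = 3.142 × 10^7 m.
Gravity supplies the centripetal force: G M m / r² = m v² / r, so v = √(GM/r).
v = √(6.67 × 10^-11 × 2.21 × 10^24 / 3.142 × 10^7) = √(4.692 × 10^6) = 2166 m/s.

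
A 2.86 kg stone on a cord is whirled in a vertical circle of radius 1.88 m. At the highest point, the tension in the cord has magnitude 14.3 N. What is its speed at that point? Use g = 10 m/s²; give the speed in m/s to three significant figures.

5.31 m/s

At the top, T + mg = mv²/r, so v = √(r(T/m + g)) = √(1.88 × (14.3/2.86 + 10.0)) = √(1.88 × 15.00) = √28.20 = 5.310 m/s.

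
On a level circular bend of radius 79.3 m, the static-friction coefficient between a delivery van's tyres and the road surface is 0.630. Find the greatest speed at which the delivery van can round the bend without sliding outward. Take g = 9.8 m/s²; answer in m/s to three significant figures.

Friction provides the centripetal force on a flat curve. At maximum speed it is at its limiting value: μ_s m g = m v²/r.
Mass cancels: v_max = √(μ_s g r) = √(0.630 × 9.8 × 79.3) = √489.6 = 22.13 m/s.

22.1 m/s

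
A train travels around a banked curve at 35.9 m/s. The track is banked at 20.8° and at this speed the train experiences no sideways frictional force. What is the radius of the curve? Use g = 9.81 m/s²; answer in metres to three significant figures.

346 m

Frictionless banking: tanθ = v²/(rg), so r = v²/(g tanθ).
r = (35.9)²/(9.81 × tan 20.8°) = 1289/(9.81 × 0.3799) = 1289/3.726 = 345.9 m.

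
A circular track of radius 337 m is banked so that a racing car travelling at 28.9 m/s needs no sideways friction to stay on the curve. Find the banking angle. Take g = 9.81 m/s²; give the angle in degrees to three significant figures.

14.2°

For a frictionless banked turn: horizontally N sinθ = mv²/r and vertically N cosθ = mg.
Dividing: tanθ = v²/(r g) = (28.9)²/(337 × 9.81) = 835.2/3306 = 0.2526.
θ = arctan(0.2526) = 14.18°.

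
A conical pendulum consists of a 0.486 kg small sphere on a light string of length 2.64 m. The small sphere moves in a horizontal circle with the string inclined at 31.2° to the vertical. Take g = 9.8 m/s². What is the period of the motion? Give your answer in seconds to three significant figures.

r = L sinθ = 1.368 m. From T sinθ = mω²r and T cosθ = mg: tanθ = ω²r/g, so ω² = g tanθ / r = g/(L cosθ).
ω = √(g/(L cosθ)) = √(9.8/(2.64 × 0.8554)) = √4.340 = 2.083 rad/s.
Period = 2π/ω = 3.016 s.

3.02 s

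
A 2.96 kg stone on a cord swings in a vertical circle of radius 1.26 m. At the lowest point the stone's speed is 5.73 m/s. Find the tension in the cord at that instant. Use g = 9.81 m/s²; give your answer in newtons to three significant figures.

At the lowest point, T points up (toward the centre) and the weight mg points down (away from the centre), so the net inward force is T − mg = mv²/r.
T = m(v²/r + g) = 2.96 × ((5.73)²/1.26 + 9.81) = 2.96 × (26.06 + 9.81) = 2.96 × 35.87 = 106.2 N.

106 N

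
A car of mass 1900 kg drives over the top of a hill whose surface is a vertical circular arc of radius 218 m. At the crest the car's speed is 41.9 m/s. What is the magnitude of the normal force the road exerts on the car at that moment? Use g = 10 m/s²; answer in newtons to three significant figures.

3700 N

At the crest the centripetal acceleration points downward (toward the centre of the arc), so mg − N = mv²/r.
N = m(g − v²/r) = 1900 × (10.0 − (41.9)²/218) = 1900 × (10.0 − 8.053) = 1900 × 1.947 = 3699 N.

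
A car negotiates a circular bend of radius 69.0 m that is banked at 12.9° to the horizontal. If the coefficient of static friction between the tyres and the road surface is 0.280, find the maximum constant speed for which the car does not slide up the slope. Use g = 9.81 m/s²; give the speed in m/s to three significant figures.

At the maximum speed, friction acts down the slope at its limiting value f = μN. Radially (horizontal, toward centre): N sinθ + μN cosθ = mv²/r. Vertically: N cosθ − μN sinθ = mg.
Dividing: v² = r g (sinθ + μcosθ)/(cosθ − μsinθ).
sinθ + μcosθ = 0.2233 + 0.280×0.9748 = 0.4962; cosθ − μsinθ = 0.9748 − 0.280×0.2233 = 0.9123.
v² = 69.0 × 9.81 × 0.4962/0.9123 = 368.2 m²/s², so v = 19.19 m/s.

19.2 m/s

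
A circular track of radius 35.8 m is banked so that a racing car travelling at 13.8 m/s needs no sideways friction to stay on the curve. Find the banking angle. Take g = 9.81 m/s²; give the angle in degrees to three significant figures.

28.5°

For a frictionless banked turn: horizontally N sinθ = mv²/r and vertically N cosθ = mg.
Dividing: tanθ = v²/(r g) = (13.8)²/(35.8 × 9.81) = 190.4/351.2 = 0.5423.
θ = arctan(0.5423) = 28.47°.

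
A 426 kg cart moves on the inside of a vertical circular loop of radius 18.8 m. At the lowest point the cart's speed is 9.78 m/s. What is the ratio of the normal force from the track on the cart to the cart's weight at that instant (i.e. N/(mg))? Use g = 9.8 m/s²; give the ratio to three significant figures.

At the bottom, N − mg = mv²/r, so N = m(v²/r + g) and N/(mg) = v²/(rg) + 1 = (9.78)²/(18.8 × 9.8) + 1 = 0.5192 + 1 = 1.519.

1.52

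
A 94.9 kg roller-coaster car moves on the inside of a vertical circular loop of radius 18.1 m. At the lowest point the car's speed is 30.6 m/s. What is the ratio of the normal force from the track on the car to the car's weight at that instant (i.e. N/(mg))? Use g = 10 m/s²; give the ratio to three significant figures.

At the bottom, N − mg = mv²/r, so N = m(v²/r + g) and N/(mg) = v²/(rg) + 1 = (30.6)²/(18.1 × 10.0) + 1 = 5.173 + 1 = 6.173.

6.17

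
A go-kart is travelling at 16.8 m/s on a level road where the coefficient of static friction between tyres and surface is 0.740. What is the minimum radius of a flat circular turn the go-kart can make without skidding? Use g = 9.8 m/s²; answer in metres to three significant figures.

At the limit, μ_s m g = m v²/r, so r_min = v²/(μ_s g) = (16.8)²/(0.740 × 9.8) = 282.2/7.252 = 38.92 m.

38.9 m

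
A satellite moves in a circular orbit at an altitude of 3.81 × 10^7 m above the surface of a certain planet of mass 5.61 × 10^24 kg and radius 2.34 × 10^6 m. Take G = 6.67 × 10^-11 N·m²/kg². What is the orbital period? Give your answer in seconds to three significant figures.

83500 s

r = R + h = 2.34 × 10^6 + 3.81 × 10^7 = 4.044 × 10^7 m. Gravity provides the centripetal force: G M m / r² = m v² / r ⇒ v = √(GM/r) = 3042 m/s.
T = 2πr/v = 2π × 4.044 × 10^7 / 3042 = 83530 s.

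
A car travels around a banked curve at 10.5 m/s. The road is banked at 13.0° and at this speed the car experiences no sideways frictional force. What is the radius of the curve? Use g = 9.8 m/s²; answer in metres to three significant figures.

Frictionless banking: tanθ = v²/(rg), so r = v²/(g tanθ).
r = (10.5)²/(9.8 × tan 13.0°) = 110.2/(9.8 × 0.2309) = 110.2/2.263 = 48.73 m.

48.7 m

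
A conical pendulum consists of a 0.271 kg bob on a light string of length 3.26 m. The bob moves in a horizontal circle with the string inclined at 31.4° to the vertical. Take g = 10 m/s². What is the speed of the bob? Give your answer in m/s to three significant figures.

3.22 m/s

The radius of the circle is r = L sinθ = 3.26 × sin 31.4° = 1.698 m.
Horizontally T sinθ = mv²/r and vertically T cosθ = mg, so tanθ = v²/(rg).
v = √(r g tanθ) = √(1.698 × 10.0 × 0.6104) = √10.37 = 3.220 m/s.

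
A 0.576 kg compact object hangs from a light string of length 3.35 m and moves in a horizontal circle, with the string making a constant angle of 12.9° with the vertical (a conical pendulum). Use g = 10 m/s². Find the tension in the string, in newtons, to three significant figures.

Vertically the bob has no acceleration, so T cosθ = mg.
T = mg/cosθ = 0.576 × 10.0 / cos 12.9° = 5.760/0.9748 = 5.909 N.

5.91 N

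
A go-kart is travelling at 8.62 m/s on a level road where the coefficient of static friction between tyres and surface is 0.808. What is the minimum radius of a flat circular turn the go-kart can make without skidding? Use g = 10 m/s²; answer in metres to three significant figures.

At the limit, μ_s m g = m v²/r, so r_min = v²/(μ_s g) = (8.62)²/(0.808 × 10.0) = 74.30/8.080 = 9.196 m.

9.20 m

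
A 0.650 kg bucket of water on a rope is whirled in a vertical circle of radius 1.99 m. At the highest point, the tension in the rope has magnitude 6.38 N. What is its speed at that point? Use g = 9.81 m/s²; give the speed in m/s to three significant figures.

6.25 m/s

At the top, T + mg = mv²/r, so v = √(r(T/m + g)) = √(1.99 × (6.38/0.650 + 9.81)) = √(1.99 × 19.63) = √39.05 = 6.249 m/s.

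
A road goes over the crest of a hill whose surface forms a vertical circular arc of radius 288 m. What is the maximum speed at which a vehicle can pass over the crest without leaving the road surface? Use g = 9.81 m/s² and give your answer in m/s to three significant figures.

At the crest the centre of the circle is below the vehicle, so the net downward (centripetal) force is mg − N = mv²/r.
The vehicle leaves the road when N → 0, giving v_max = √(g r) = √(9.81 × 288) = 53.15 m/s.

53.2 m/s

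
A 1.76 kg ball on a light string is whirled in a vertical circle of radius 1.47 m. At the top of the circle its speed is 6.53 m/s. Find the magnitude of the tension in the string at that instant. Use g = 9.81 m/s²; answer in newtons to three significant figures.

33.8 N

At the top, both T and the weight mg point inward (toward the centre), so T + mg = mv²/r.
T = m(v²/r − g) = 1.76 × ((6.53)²/1.47 − 9.81) = 1.76 × (29.01 − 9.81) = 1.76 × 19.20 = 33.79 N.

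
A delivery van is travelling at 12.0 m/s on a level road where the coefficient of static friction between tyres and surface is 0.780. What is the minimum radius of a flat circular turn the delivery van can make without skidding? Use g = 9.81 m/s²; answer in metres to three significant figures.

At the limit, μ_s m g = m v²/r, so r_min = v²/(μ_s g) = (12.0)²/(0.780 × 9.81) = 144.0/7.652 = 18.82 m.

18.8 m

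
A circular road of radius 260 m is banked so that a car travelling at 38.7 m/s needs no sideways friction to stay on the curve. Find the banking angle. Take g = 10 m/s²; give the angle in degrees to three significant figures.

For a frictionless banked turn: horizontally N sinθ = mv²/r and vertically N cosθ = mg.
Dividing: tanθ = v²/(r g) = (38.7)²/(260 × 10.0) = 1498/2600 = 0.5760.
θ = arctan(0.5760) = 29.94°.

29.9°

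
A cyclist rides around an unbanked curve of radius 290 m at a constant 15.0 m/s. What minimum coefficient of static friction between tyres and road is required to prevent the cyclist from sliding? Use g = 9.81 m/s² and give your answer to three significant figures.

Friction provides the centripetal force: μ_s m g = m v²/r, so μ_s = v²/(g r) = (15.00)²/(9.81 × 290) = 225.0/2845 = 0.07909.

0.0791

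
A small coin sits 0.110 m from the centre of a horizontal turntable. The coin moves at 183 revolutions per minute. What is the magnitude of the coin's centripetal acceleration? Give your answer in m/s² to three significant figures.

40.4 m/s²

ω = 183 rev/min × 2π/60 = 19.16 rad/s, so v = ωr = 19.16 × 0.110 = 2.108 m/s.
a_c = v²/r = (2.108)²/0.110 = 4.444/0.110 = 40.40 m/s².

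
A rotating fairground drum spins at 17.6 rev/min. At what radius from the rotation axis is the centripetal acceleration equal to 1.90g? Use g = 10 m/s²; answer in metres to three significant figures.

ω = 17.6 rev/min × 2π/60 = 1.843 rad/s.
a_c = ω²r = 1.90g ⇒ r = 1.90 × 10.0 / (1.843)² = 19.00/3.397 = 5.593 m.

5.59 m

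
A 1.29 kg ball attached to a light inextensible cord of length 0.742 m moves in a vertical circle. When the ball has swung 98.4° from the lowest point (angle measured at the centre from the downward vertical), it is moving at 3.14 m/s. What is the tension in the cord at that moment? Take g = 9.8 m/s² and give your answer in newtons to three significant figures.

Take the radial direction toward the centre of the circle as positive. The component of the weight along the string toward the centre is −mg cos φ (φ measured from the bottom), so Newton's second law along the string gives T − mg cos φ = m v²/r.
cos 98.4° = -0.1461, so T = m(v²/r + g cos φ) = 1.29 × ((3.14)²/0.742 + 9.8 × -0.1461) = 1.29 × (13.29 + (-1.432)) = 1.29 × 11.86 = 15.29 N.

15.3 N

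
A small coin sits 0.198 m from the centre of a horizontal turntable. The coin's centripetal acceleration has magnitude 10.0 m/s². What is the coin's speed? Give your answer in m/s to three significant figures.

a_c = v²/r ⇒ v = √(a_c · r) = √(10.0 × 0.198) = √1.980 = 1.407 m/s.

1.41 m/s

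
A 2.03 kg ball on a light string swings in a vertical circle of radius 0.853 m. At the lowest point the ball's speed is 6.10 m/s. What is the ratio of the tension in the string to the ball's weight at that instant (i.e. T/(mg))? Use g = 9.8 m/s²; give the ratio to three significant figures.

At the bottom, T − mg = mv²/r, so T = m(v²/r + g) and T/(mg) = v²/(rg) + 1 = (6.10)²/(0.853 × 9.8) + 1 = 4.451 + 1 = 5.451.

5.45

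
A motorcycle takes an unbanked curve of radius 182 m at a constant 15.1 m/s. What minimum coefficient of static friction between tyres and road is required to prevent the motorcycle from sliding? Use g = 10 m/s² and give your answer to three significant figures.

Friction provides the centripetal force: μ_s m g = m v²/r, so μ_s = v²/(g r) = (15.10)²/(10.0 × 182) = 228.0/1820 = 0.1253.

0.125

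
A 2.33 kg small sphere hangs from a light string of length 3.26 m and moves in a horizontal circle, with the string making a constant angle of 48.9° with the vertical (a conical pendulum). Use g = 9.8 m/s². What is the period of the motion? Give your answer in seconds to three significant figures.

r = L sinθ = 2.457 m. From T sinθ = mω²r and T cosθ = mg: tanθ = ω²r/g, so ω² = g tanθ / r = g/(L cosθ).
ω = √(g/(L cosθ)) = √(9.8/(3.26 × 0.6574)) = √4.573 = 2.138 rad/s.
Period = 2π/ω = 2.938 s.

2.94 s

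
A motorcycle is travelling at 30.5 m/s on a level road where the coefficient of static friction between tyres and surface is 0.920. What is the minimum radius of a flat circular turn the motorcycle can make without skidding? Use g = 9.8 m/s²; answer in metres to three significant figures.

At the limit, μ_s m g = m v²/r, so r_min = v²/(μ_s g) = (30.5)²/(0.920 × 9.8) = 930.2/9.016 = 103.2 m.

103 m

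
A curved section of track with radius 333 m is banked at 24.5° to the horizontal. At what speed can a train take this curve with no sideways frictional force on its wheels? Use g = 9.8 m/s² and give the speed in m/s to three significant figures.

38.6 m/s

On a frictionless banked curve, N sinθ = mv²/r and N cosθ = mg, so tanθ = v²/(rg).
v = √(r g tanθ) = √(333 × 9.8 × tan 24.5°) = √(333 × 9.8 × 0.4557) = √1487 = 38.56 m/s.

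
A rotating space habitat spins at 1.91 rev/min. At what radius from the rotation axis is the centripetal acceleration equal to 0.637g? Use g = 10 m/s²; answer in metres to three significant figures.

159 m

ω = 1.91 rev/min × 2π/60 = 0.2000 rad/s.
a_c = ω²r = 0.637g ⇒ r = 0.637 × 10.0 / (0.2000)² = 6.370/0.04001 = 159.2 m.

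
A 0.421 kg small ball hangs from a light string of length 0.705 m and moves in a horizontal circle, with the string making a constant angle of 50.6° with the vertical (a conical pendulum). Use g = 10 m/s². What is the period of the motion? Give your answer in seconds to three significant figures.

1.33 s

r = L sinθ = 0.5448 m. From T sinθ = mω²r and T cosθ = mg: tanθ = ω²r/g, so ω² = g tanθ / r = g/(L cosθ).
ω = √(g/(L cosθ)) = √(10.0/(0.705 × 0.6347)) = √22.35 = 4.727 rad/s.
Period = 2π/ω = 1.329 s.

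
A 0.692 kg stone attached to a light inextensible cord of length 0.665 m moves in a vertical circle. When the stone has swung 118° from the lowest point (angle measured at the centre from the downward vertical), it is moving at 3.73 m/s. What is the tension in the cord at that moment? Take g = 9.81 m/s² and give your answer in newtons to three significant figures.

Take the radial direction toward the centre of the circle as positive. The component of the weight along the string toward the centre is −mg cos φ (φ measured from the bottom), so Newton's second law along the string gives T − mg cos φ = m v²/r.
cos 118° = -0.4695, so T = m(v²/r + g cos φ) = 0.692 × ((3.73)²/0.665 + 9.81 × -0.4695) = 0.692 × (20.92 + (-4.606)) = 0.692 × 16.32 = 11.29 N.

11.3 N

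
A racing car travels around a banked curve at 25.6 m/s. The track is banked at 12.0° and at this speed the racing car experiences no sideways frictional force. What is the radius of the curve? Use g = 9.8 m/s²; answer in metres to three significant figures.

Frictionless banking: tanθ = v²/(rg), so r = v²/(g tanθ).
r = (25.6)²/(9.8 × tan 12.0°) = 655.4/(9.8 × 0.2126) = 655.4/2.083 = 314.6 m.

315 m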